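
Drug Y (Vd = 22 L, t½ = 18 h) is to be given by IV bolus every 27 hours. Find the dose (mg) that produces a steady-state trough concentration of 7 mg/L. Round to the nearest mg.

τ/t½ = 27/18 ≈ 1.5, so f = (1/2)^(27/18) ≈ 0.353553.
Cmin,ss = (D/Vd)·f/(1−f), so D = Cmin,ss·Vd·(1−f)/f.
D = 7 × 22 × (1−f)/f ≈ 7 × 22 × 1.82843 ≈ 281.58 mg.

282 mg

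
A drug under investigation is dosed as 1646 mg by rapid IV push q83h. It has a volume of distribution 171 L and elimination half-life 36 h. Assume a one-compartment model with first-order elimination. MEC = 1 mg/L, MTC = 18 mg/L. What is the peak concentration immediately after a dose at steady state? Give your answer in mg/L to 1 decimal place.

τ/t½ = 83/36 ≈ 2.3056, so fraction remaining f = (1/2)^(83/36) ≈ 0.2023.
Accumulation ratio R = 1/(1 − f) ≈ 1/0.7977 ≈ 1.2536.
Each bolus raises the concentration by D/Vd = 1646/171 ≈ 9.626 mg/L.
Steady-state peak Cmax,ss = C₀·R ≈ 9.626 × 1.2536 ≈ 12.067 mg/L.
Peak 12.1 mg/L vs MTC 18 mg/L: below toxic threshold.

12.1 mg/L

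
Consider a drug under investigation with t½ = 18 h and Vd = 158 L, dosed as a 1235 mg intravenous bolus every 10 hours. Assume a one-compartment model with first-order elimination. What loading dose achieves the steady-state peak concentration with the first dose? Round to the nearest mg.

3864 mg

f = (1/2)^(10/18) ≈ 0.680395; accumulation ratio R = 1/(1−f) ≈ 3.12886.
Loading dose to hit Cmax,ss on first dose: D_load = D_maint·R ≈ 1235 × 3.12886 ≈ 3864.14 mg.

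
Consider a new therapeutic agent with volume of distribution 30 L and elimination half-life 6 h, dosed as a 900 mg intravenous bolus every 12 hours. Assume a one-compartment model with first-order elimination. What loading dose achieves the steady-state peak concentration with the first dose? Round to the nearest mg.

f = (1/2)^(12/6) ≈ 0.250000; accumulation ratio R = 1/(1−f) ≈ 1.33333.
Loading dose to hit Cmax,ss on first dose: D_load = D_maint·R ≈ 900 × 1.33333 ≈ 1200.00 mg.

1200 mg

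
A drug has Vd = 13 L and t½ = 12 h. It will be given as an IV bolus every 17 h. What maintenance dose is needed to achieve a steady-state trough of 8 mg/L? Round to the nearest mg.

τ/t½ = 17/12 ≈ 1.4167, so f = (1/2)^(17/12) ≈ 0.374577.
Cmin,ss = (D/Vd)·f/(1−f), so D = Cmin,ss·Vd·(1−f)/f.
D = 8 × 13 × (1−f)/f ≈ 8 × 13 × 1.66968 ≈ 173.65 mg.

174 mg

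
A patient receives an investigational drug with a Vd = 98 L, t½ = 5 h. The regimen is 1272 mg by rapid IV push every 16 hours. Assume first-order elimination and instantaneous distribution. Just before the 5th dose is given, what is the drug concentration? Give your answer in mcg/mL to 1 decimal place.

f = (1/2)^(τ/t½) = (1/2)^(16/5) ≈ 0.1088.
C₀ = D/Vd = 1272/98 ≈ 12.980 mcg/mL.
Before the 5th dose, 4 doses have been given. Superposition: Cmin = C₀·(f + f² + … + f^4).
≈ 12.980 × (0.1088 + 0.0118 + 0.0013 + 0.0001) ≈ 12.980 × 0.1220 ≈ 1.584 mcg/mL.

1.6 mcg/mL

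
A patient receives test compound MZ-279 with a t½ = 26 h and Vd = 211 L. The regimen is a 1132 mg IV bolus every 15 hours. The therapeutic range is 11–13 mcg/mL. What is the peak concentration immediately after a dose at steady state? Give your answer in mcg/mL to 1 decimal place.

16.3 mcg/mL

τ/t½ = 15/26 ≈ 0.57692, so fraction remaining f = (1/2)^(15/26) ≈ 0.6704.
Accumulation ratio R = 1/(1 − f) ≈ 1/0.3296 ≈ 3.0340.
Single-dose peak C₀ = D/Vd = 1132/211 ≈ 5.365 mcg/mL.
Steady-state peak Cmax,ss = C₀·R ≈ 5.365 × 3.0340 ≈ 16.277 mcg/mL.
Peak 16.3 mcg/mL vs MTC 13 mcg/mL: exceeds toxic threshold.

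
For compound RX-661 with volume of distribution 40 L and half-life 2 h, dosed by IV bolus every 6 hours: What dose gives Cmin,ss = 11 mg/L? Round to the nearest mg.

τ/t½ = 6/2 ≈ 3, so f = (1/2)^(6/2) ≈ 0.125000.
Cmin,ss = (D/Vd)·f/(1−f), so D = Cmin,ss·Vd·(1−f)/f.
D = 11 × 40 × (1−f)/f ≈ 11 × 40 × 7.00000 ≈ 3080.00 mg.

3080 mg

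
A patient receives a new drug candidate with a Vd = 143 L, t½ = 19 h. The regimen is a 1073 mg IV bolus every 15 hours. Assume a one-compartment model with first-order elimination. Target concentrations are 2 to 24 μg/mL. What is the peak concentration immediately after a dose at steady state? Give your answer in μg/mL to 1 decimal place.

17.8 μg/mL

k = ln2/t½ = ln2/19 ≈ 0.036481 h⁻¹; fraction remaining f = e^(−kτ) = e^(−0.036481×15) ≈ 0.5786.
Accumulation ratio R = 1/(1 − f) ≈ 1/0.4214 ≈ 2.3730.
Each bolus raises the concentration by D/Vd = 1073/143 ≈ 7.503 μg/mL.
Steady-state peak Cmax,ss = C₀·R ≈ 7.503 × 2.3730 ≈ 17.805 μg/mL.
Peak 17.8 μg/mL vs MTC 24 μg/mL: below toxic threshold.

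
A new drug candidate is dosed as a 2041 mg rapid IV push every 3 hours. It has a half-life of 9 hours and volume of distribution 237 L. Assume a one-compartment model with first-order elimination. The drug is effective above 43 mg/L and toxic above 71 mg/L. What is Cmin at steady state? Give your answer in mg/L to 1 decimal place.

33.1 mg/L

Over one 3-h interval, 3/9 ≈ 0.33333 half-lives elapse, leaving f ≈ 0.7937 of each dose.
At steady state, accumulation factor R = 1/(1 − e^(−kτ)) ≈ 4.8473.
Single-dose peak C₀ = D/Vd = 2041/237 ≈ 8.612 mg/L.
Steady-state peak Cmax,ss = C₀·R ≈ 8.612 × 4.8473 ≈ 41.745 mg/L.
One interval later, Cmin,ss = Cmax,ss·e^(−kτ) ≈ 41.745 × 0.7937 ≈ 33.133 mg/L.
Trough 33.1 mg/L vs MEC 43 mg/L: subtherapeutic.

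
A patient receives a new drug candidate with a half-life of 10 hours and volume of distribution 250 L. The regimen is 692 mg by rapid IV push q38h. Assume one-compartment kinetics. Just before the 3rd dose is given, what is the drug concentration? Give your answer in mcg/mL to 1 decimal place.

f = (1/2)^(τ/t½) = (1/2)^(38/10) ≈ 0.0718.
C₀ = D/Vd = 692/250 ≈ 2.768 mcg/mL.
Before the 3rd dose, 2 doses have been given. Superposition: Cmin = C₀·(f + f²).
≈ 2.768 × (0.0718 + 0.0052) ≈ 2.768 × 0.0770 ≈ 0.213 mcg/mL.

0.2 mcg/mL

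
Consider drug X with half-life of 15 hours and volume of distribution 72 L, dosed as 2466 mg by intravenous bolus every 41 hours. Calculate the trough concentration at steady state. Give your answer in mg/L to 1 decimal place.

6.1 mg/L

Over one 41-h interval, 41/15 ≈ 2.7333 half-lives elapse, leaving f ≈ 0.1504 of each dose.
Accumulation ratio R = 1/(1 − f) ≈ 1/0.8496 ≈ 1.1770.
Each bolus raises the concentration by D/Vd = 2466/72 ≈ 34.250 mg/L.
Cmax,ss = C₀/(1 − f) ≈ 34.250/0.8496 ≈ 40.313 mg/L.
One interval later, Cmin,ss = Cmax,ss·e^(−kτ) ≈ 40.313 × 0.1504 ≈ 6.063 mg/L.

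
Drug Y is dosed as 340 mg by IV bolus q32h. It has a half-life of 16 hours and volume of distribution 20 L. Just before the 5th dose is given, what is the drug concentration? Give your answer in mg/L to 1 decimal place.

5.6 mg/L

f = (1/2)^(τ/t½) = (1/2)^(32/16) ≈ 0.2500.
C₀ = D/Vd = 340/20 ≈ 17.000 mg/L.
Before the 5th dose, 4 doses have been given. Superposition: Cmin = C₀·(f + f² + … + f^4).
≈ 17.000 × (0.2500 + 0.0625 + 0.0156 + 0.0039) ≈ 17.000 × 0.3320 ≈ 5.644 mg/L.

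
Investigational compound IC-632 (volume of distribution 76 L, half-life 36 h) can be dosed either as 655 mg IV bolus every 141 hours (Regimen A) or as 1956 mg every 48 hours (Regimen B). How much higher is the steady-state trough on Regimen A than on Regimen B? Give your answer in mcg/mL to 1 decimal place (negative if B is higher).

Regimen A: f = (1/2)^(141/36) ≈ 0.0662; Cmin,ss = (655/76)·f/(1−f) ≈ 0.611 mcg/mL.
Regimen B: f = (1/2)^(48/36) ≈ 0.3969; Cmin,ss = (1956/76)·f/(1−f) ≈ 16.937 mcg/mL.
Difference ≈ 0.611 − 16.937 ≈ -16.326 mcg/mL.

-16.3 mcg/mL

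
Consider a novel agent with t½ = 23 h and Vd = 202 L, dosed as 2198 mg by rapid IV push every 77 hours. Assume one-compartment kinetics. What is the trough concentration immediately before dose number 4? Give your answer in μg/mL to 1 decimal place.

f = (1/2)^(τ/t½) = (1/2)^(77/23) ≈ 0.0982.
C₀ = D/Vd = 2198/202 ≈ 10.881 μg/mL.
Before the 4th dose, 3 doses have been given. Superposition: Cmin = C₀·(f + f² + … + f^3).
≈ 10.881 × (0.0982 + 0.0096 + 0.0009) ≈ 10.881 × 0.1087 ≈ 1.183 μg/mL.

1.2 μg/mL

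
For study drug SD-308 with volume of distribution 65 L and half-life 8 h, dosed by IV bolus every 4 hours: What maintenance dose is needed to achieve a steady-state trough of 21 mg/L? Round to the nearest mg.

565 mg

τ/t½ = 4/8 ≈ 0.5, so f = (1/2)^(4/8) ≈ 0.707107.
Cmin,ss = (D/Vd)·f/(1−f), so D = Cmin,ss·Vd·(1−f)/f.
D = 21 × 65 × (1−f)/f ≈ 21 × 65 × 0.41421 ≈ 565.40 mg.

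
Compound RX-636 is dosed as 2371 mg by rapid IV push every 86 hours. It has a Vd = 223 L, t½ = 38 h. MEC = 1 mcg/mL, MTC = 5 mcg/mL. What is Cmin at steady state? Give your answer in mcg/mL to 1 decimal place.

Over one 86-h interval, 86/38 ≈ 2.2632 half-lives elapse, leaving f ≈ 0.2083 of each dose.
At steady state, accumulation factor R = 1/(1 − e^(−kτ)) ≈ 1.2631.
Each bolus raises the concentration by D/Vd = 2371/223 ≈ 10.632 mcg/mL.
Steady-state peak Cmax,ss = C₀·R ≈ 10.632 × 1.2631 ≈ 13.429 mcg/mL.
One interval later, Cmin,ss = Cmax,ss·e^(−kτ) ≈ 13.429 × 0.2083 ≈ 2.797 mcg/mL.
Trough 2.8 mcg/mL vs MEC 1 mcg/mL: adequate.

2.8 mcg/mL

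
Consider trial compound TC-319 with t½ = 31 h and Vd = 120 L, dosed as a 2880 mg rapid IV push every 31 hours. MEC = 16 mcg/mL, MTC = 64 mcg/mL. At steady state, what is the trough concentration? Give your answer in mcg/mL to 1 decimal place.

24.0 mcg/mL

τ = 31 h = 1 half-life, so f = (1/2)^1 = 0.5.
Accumulation ratio R = 1/(1 − f) = 1/0.5 = 2/1.
Single-dose peak C₀ = D/Vd = 2880/120 = 24 mcg/mL.
Steady-state peak Cmax,ss = C₀·R = 24 × 2/1 ≈ 48.000 mcg/mL.
Steady-state trough Cmin,ss = Cmax,ss·f ≈ 48.000 × 0.5 ≈ 24.000 mcg/mL.
Trough 24.0 mcg/mL vs MEC 16 mcg/mL: adequate.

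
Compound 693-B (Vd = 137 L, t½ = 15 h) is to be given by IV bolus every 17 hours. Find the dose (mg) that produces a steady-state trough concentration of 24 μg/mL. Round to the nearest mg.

τ/t½ = 17/15 ≈ 1.1333, so f = (1/2)^(17/15) ≈ 0.455861.
Cmin,ss = (D/Vd)·f/(1−f), so D = Cmin,ss·Vd·(1−f)/f.
D = 24 × 137 × (1−f)/f ≈ 24 × 137 × 1.19365 ≈ 3924.72 mg.

3925 mg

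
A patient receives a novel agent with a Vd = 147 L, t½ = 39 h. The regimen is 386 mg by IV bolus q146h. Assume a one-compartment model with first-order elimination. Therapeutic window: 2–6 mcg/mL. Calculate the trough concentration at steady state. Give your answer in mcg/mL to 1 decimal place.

0.2 mcg/mL

Over one 146-h interval, 146/39 ≈ 3.7436 half-lives elapse, leaving f ≈ 0.0747 of each dose.
At steady state, accumulation factor R = 1/(1 − e^(−kτ)) ≈ 1.0807.
Each bolus raises the concentration by D/Vd = 386/147 ≈ 2.626 mcg/mL.
Cmax,ss = C₀/(1 − f) ≈ 2.626/0.9253 ≈ 2.838 mcg/mL.
Steady-state trough Cmin,ss = Cmax,ss·f ≈ 2.838 × 0.0747 ≈ 0.212 mcg/mL.
Trough 0.2 mcg/mL vs MEC 2 mcg/mL: subtherapeutic.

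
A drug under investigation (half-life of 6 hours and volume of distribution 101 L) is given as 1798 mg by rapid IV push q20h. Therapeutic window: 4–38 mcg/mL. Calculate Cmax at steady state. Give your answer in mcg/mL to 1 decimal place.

k = ln2/t½ = ln2/6 ≈ 0.115525 h⁻¹; fraction remaining f = e^(−kτ) = e^(−0.115525×20) ≈ 0.0992.
At steady state, accumulation factor R = 1/(1 − e^(−kτ)) ≈ 1.1101.
Each bolus raises the concentration by D/Vd = 1798/101 ≈ 17.802 mcg/mL.
Steady-state peak Cmax,ss = C₀·R ≈ 17.802 × 1.1101 ≈ 19.762 mcg/mL.
Peak 19.8 mcg/mL vs MTC 38 mcg/mL: below toxic threshold.

19.8 mcg/mL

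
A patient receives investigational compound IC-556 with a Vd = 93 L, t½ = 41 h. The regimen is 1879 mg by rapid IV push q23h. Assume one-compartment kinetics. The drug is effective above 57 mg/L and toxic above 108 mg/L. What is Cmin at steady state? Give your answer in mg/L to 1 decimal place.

42.5 mg/L

Over one 23-h interval, 23/41 ≈ 0.56098 half-lives elapse, leaving f ≈ 0.6778 of each dose.
Single-dose peak C₀ = D/Vd = 1879/93 ≈ 20.204 mg/L.
Steady-state trough Cmin,ss = C₀·f/(1−f) ≈ 20.204 × 0.6778/0.3222 ≈ 42.502 mg/L.
Trough 42.5 mg/L vs MEC 57 mg/L: subtherapeutic.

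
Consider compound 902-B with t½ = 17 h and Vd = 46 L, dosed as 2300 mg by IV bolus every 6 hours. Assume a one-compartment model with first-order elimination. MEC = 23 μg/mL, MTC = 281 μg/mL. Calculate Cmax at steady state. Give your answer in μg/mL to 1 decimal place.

τ/t½ = 6/17 ≈ 0.35294, so fraction remaining f = (1/2)^(6/17) ≈ 0.7830.
Accumulation ratio R = 1/(1 − f) ≈ 1/0.2170 ≈ 4.6083.
Single-dose peak C₀ = D/Vd = 2300/46 ≈ 50.000 μg/mL.
Cmax,ss = C₀/(1 − f) ≈ 50.000/0.2170 ≈ 230.415 μg/mL.
Peak 230.4 μg/mL vs MTC 281 μg/mL: below toxic threshold.

230.4 μg/mL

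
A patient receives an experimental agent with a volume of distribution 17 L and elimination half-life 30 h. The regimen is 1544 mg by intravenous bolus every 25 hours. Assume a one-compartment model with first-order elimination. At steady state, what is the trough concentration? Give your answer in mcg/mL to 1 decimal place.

k = ln2/t½ = ln2/30 ≈ 0.023105 h⁻¹; fraction remaining f = e^(−kτ) = e^(−0.023105×25) ≈ 0.5612.
Each bolus raises the concentration by D/Vd = 1544/17 ≈ 90.824 mcg/mL.
Steady-state trough Cmin,ss = C₀·f/(1−f) ≈ 90.824 × 0.5612/0.4388 ≈ 116.159 mcg/mL.

116.2 mcg/mL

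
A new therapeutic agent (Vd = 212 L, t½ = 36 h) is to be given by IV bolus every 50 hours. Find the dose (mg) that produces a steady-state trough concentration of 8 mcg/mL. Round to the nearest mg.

2745 mg

τ/t½ = 50/36 ≈ 1.3889, so f = (1/2)^(50/36) ≈ 0.381859.
Cmin,ss = (D/Vd)·f/(1−f), so D = Cmin,ss·Vd·(1−f)/f.
D = 8 × 212 × (1−f)/f ≈ 8 × 212 × 1.61877 ≈ 2745.43 mg.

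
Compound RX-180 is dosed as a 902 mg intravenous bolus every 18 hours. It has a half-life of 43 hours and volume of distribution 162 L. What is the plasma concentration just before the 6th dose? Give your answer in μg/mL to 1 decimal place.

12.7 μg/mL

f = (1/2)^(τ/t½) = (1/2)^(18/43) ≈ 0.7481.
C₀ = D/Vd = 902/162 ≈ 5.568 μg/mL.
Before the 6th dose, 5 doses have been given. Superposition: Cmin = C₀·(f + f² + … + f^5).
≈ 5.568 × (0.7481 + 0.5597 + 0.4187 + 0.3132 + 0.2343) ≈ 5.568 × 2.2740 ≈ 12.662 μg/mL.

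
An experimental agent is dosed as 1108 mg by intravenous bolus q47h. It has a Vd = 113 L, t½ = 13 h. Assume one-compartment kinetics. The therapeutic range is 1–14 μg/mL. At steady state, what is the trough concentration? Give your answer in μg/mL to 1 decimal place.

Over one 47-h interval, 47/13 ≈ 3.6154 half-lives elapse, leaving f ≈ 0.0816 of each dose.
Accumulation ratio R = 1/(1 − f) ≈ 1/0.9184 ≈ 1.0889.
Single-dose peak C₀ = D/Vd = 1108/113 ≈ 9.805 μg/mL.
Steady-state peak Cmax,ss = C₀·R ≈ 9.805 × 1.0889 ≈ 10.677 μg/mL.
One interval later, Cmin,ss = Cmax,ss·e^(−kτ) ≈ 10.677 × 0.0816 ≈ 0.871 μg/mL.
Trough 0.9 μg/mL vs MEC 1 μg/mL: subtherapeutic.

0.9 μg/mL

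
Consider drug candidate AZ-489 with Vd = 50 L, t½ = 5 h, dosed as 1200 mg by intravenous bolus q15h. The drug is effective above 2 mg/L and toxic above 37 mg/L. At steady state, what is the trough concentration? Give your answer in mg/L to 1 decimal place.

3.4 mg/L

τ = 15 h = 3 half-lives, so f = (1/2)^3 = 0.125.
At steady state, R = 1/(1 − 0.125) = 8/7.
Single-dose peak C₀ = D/Vd = 1200/50 = 24 mg/L.
Steady-state peak Cmax,ss = C₀·R = 24 × 8/7 ≈ 27.429 mg/L.
Steady-state trough Cmin,ss = Cmax,ss·f ≈ 27.429 × 0.125 ≈ 3.429 mg/L.
Trough 3.4 mg/L vs MEC 2 mg/L: adequate.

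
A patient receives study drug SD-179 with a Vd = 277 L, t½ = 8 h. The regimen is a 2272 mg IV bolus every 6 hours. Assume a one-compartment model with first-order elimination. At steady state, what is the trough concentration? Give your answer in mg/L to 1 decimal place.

τ/t½ = 6/8 ≈ 0.75, so fraction remaining f = (1/2)^(6/8) ≈ 0.5946.
At steady state, accumulation factor R = 1/(1 − e^(−kτ)) ≈ 2.4667.
Each bolus raises the concentration by D/Vd = 2272/277 ≈ 8.202 mg/L.
Cmax,ss = C₀/(1 − f) ≈ 8.202/0.4054 ≈ 20.232 mg/L.
One interval later, Cmin,ss = Cmax,ss·e^(−kτ) ≈ 20.232 × 0.5946 ≈ 12.030 mg/L.

12.0 mg/L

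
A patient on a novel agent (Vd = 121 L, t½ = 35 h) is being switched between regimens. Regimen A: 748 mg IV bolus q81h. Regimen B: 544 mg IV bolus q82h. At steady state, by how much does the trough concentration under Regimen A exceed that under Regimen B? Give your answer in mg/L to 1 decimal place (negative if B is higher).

Regimen A: f = (1/2)^(81/35) ≈ 0.2011; Cmin,ss = (748/121)·f/(1−f) ≈ 1.556 mg/L.
Regimen B: f = (1/2)^(82/35) ≈ 0.1971; Cmin,ss = (544/121)·f/(1−f) ≈ 1.104 mg/L.
Difference ≈ 1.556 − 1.104 ≈ 0.452 mg/L.

0.5 mg/L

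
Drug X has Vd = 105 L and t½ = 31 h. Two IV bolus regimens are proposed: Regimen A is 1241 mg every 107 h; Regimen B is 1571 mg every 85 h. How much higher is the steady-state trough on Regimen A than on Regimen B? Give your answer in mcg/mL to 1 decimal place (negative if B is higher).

-1.4 mcg/mL

Regimen A: f = (1/2)^(107/31) ≈ 0.0914; Cmin,ss = (1241/105)·f/(1−f) ≈ 1.189 mcg/mL.
Regimen B: f = (1/2)^(85/31) ≈ 0.1495; Cmin,ss = (1571/105)·f/(1−f) ≈ 2.630 mcg/mL.
Difference ≈ 1.189 − 2.630 ≈ -1.441 mcg/mL.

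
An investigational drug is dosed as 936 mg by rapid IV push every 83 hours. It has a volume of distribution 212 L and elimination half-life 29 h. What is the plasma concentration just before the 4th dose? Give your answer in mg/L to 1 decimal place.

0.7 mg/L

f = (1/2)^(τ/t½) = (1/2)^(83/29) ≈ 0.1375.
C₀ = D/Vd = 936/212 ≈ 4.415 mg/L.
Before the 4th dose, 3 doses have been given. Superposition: Cmin = C₀·(f + f² + … + f^3).
≈ 4.415 × (0.1375 + 0.0189 + 0.0026) ≈ 4.415 × 0.1590 ≈ 0.702 mg/L.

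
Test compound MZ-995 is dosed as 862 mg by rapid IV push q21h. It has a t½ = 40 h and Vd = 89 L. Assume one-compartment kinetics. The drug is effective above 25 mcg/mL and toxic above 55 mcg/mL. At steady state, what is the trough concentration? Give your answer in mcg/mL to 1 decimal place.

22.1 mcg/mL

Over one 21-h interval, 21/40 ≈ 0.525 half-lives elapse, leaving f ≈ 0.6950 of each dose.
Accumulation ratio R = 1/(1 − f) ≈ 1/0.3050 ≈ 3.2787.
Single-dose peak C₀ = D/Vd = 862/89 ≈ 9.685 mcg/mL.
Steady-state peak Cmax,ss = C₀·R ≈ 9.685 × 3.2787 ≈ 31.754 mcg/mL.
Steady-state trough Cmin,ss = Cmax,ss·f ≈ 31.754 × 0.6950 ≈ 22.069 mcg/mL.
Trough 22.1 mcg/mL vs MEC 25 mcg/mL: subtherapeutic.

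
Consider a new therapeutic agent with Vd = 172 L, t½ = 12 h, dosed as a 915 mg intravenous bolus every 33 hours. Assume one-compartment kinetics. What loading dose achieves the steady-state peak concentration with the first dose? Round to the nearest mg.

1075 mg

f = (1/2)^(33/12) ≈ 0.148651; accumulation ratio R = 1/(1−f) ≈ 1.17461.
Loading dose to hit Cmax,ss on first dose: D_load = D_maint·R ≈ 915 × 1.17461 ≈ 1074.77 mg.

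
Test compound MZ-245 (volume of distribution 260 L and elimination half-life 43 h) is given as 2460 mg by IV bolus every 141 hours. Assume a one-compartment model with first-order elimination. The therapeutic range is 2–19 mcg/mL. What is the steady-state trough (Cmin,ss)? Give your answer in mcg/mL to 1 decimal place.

1.1 mcg/mL

k = ln2/t½ = ln2/43 ≈ 0.016120 h⁻¹; fraction remaining f = e^(−kτ) = e^(−0.016120×141) ≈ 0.1030.
Accumulation ratio R = 1/(1 − f) ≈ 1/0.8970 ≈ 1.1148.
Each bolus raises the concentration by D/Vd = 2460/260 ≈ 9.462 mcg/mL.
Steady-state peak Cmax,ss = C₀·R ≈ 9.462 × 1.1148 ≈ 10.548 mcg/mL.
Steady-state trough Cmin,ss = Cmax,ss·f ≈ 10.548 × 0.1030 ≈ 1.086 mcg/mL.
Trough 1.1 mcg/mL vs MEC 2 mcg/mL: subtherapeutic.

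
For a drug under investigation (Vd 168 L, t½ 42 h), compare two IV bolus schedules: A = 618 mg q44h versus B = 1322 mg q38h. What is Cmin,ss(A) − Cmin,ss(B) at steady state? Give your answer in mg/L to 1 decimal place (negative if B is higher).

Regimen A: f = (1/2)^(44/42) ≈ 0.4838; Cmin,ss = (618/168)·f/(1−f) ≈ 3.448 mg/L.
Regimen B: f = (1/2)^(38/42) ≈ 0.5341; Cmin,ss = (1322/168)·f/(1−f) ≈ 9.021 mg/L.
Difference ≈ 3.448 − 9.021 ≈ -5.573 mg/L.

-5.6 mg/L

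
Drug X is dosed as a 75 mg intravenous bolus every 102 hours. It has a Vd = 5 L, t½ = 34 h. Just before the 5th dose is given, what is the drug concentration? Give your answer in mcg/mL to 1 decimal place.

f = (1/2)^(τ/t½) = (1/2)^(102/34) ≈ 0.1250.
C₀ = D/Vd = 75/5 ≈ 15.000 mcg/mL.
Before the 5th dose, 4 doses have been given. Superposition: Cmin = C₀·(f + f² + … + f^4).
≈ 15.000 × (0.1250 + 0.0156 + 0.0020 + 0.0002) ≈ 15.000 × 0.1428 ≈ 2.142 mcg/mL.

2.1 mcg/mL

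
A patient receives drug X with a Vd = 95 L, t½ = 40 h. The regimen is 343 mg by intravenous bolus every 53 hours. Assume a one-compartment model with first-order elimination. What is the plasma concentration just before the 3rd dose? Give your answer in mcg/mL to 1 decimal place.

2.0 mcg/mL

f = (1/2)^(τ/t½) = (1/2)^(53/40) ≈ 0.3991.
C₀ = D/Vd = 343/95 ≈ 3.611 mcg/mL.
Before the 3rd dose, 2 doses have been given. Superposition: Cmin = C₀·(f + f²).
≈ 3.611 × (0.3991 + 0.1593) ≈ 3.611 × 0.5584 ≈ 2.016 mcg/mL.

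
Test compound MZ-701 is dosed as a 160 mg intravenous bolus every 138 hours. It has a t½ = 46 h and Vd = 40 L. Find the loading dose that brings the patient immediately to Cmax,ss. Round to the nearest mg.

f = (1/2)^(138/46) ≈ 0.125000; accumulation ratio R = 1/(1−f) ≈ 1.14286.
Loading dose to hit Cmax,ss on first dose: D_load = D_maint·R ≈ 160 × 1.14286 ≈ 182.86 mg.

183 mg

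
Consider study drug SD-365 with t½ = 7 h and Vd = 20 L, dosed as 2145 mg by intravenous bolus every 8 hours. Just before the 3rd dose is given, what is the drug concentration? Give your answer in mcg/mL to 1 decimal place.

70.6 mcg/mL

f = (1/2)^(τ/t½) = (1/2)^(8/7) ≈ 0.4529.
C₀ = D/Vd = 2145/20 ≈ 107.250 mcg/mL.
Before the 3rd dose, 2 doses have been given. Superposition: Cmin = C₀·(f + f²).
≈ 107.250 × (0.4529 + 0.2051) ≈ 107.250 × 0.6580 ≈ 70.571 mcg/mL.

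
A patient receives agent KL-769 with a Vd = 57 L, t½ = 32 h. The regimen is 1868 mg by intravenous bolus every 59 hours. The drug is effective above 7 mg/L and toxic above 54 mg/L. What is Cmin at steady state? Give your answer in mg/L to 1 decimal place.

τ/t½ = 59/32 ≈ 1.8438, so fraction remaining f = (1/2)^(59/32) ≈ 0.2786.
At steady state, accumulation factor R = 1/(1 − e^(−kτ)) ≈ 1.3862.
Single-dose peak C₀ = D/Vd = 1868/57 ≈ 32.772 mg/L.
Cmax,ss = C₀/(1 − f) ≈ 32.772/0.7214 ≈ 45.428 mg/L.
One interval later, Cmin,ss = Cmax,ss·e^(−kτ) ≈ 45.428 × 0.2786 ≈ 12.656 mg/L.
Trough 12.7 mg/L vs MEC 7 mg/L: adequate.

12.7 mg/L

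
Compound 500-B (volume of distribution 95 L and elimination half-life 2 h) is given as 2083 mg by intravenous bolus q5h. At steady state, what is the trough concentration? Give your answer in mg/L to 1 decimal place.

4.7 mg/L

τ/t½ = 5/2 ≈ 2.5, so fraction remaining f = (1/2)^(5/2) ≈ 0.1768.
Each bolus raises the concentration by D/Vd = 2083/95 ≈ 21.926 mg/L.
Steady-state trough Cmin,ss = C₀·f/(1−f) ≈ 21.926 × 0.1768/0.8232 ≈ 4.709 mg/L.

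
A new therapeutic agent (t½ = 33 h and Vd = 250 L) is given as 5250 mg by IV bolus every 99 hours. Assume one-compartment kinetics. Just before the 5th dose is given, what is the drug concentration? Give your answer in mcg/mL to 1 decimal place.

3.0 mcg/mL

f = (1/2)^(τ/t½) = (1/2)^(99/33) ≈ 0.1250.
C₀ = D/Vd = 5250/250 ≈ 21.000 mcg/mL.
Before the 5th dose, 4 doses have been given. Superposition: Cmin = C₀·(f + f² + … + f^4).
≈ 21.000 × (0.1250 + 0.0156 + 0.0020 + 0.0002) ≈ 21.000 × 0.1428 ≈ 2.999 mcg/mL.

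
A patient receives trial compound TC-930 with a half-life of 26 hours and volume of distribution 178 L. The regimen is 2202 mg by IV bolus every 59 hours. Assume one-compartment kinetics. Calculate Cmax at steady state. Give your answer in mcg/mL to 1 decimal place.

15.6 mcg/mL

Over one 59-h interval, 59/26 ≈ 2.2692 half-lives elapse, leaving f ≈ 0.2074 of each dose.
Accumulation ratio R = 1/(1 − f) ≈ 1/0.7926 ≈ 1.2617.
Each bolus raises the concentration by D/Vd = 2202/178 ≈ 12.371 mcg/mL.
Cmax,ss = C₀/(1 − f) ≈ 12.371/0.7926 ≈ 15.608 mcg/mL.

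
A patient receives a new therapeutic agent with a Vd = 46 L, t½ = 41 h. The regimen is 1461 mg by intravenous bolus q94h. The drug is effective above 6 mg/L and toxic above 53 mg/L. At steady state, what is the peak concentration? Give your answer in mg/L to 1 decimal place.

Over one 94-h interval, 94/41 ≈ 2.2927 half-lives elapse, leaving f ≈ 0.2041 of each dose.
Accumulation ratio R = 1/(1 − f) ≈ 1/0.7959 ≈ 1.2564.
Single-dose peak C₀ = D/Vd = 1461/46 ≈ 31.761 mg/L.
Steady-state peak Cmax,ss = C₀·R ≈ 31.761 × 1.2564 ≈ 39.905 mg/L.
Peak 39.9 mg/L vs MTC 53 mg/L: below toxic threshold.

39.9 mg/L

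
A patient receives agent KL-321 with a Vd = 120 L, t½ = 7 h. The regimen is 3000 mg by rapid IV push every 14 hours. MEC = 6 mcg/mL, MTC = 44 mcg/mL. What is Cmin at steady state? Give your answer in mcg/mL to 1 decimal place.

8.3 mcg/mL

τ = 14 h = 2 half-lives, so f = (1/2)^2 = 0.25.
At steady state, R = 1/(1 − 0.25) = 4/3.
Single-dose peak C₀ = D/Vd = 3000/120 = 25 mcg/mL.
Steady-state peak Cmax,ss = C₀·R = 25 × 4/3 ≈ 33.333 mcg/mL.
Steady-state trough Cmin,ss = Cmax,ss·f ≈ 33.333 × 0.25 ≈ 8.333 mcg/mL.
Trough 8.3 mcg/mL vs MEC 6 mcg/mL: adequate.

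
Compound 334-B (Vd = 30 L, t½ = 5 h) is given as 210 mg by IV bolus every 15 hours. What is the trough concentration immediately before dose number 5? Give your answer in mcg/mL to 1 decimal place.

f = (1/2)^(τ/t½) = (1/2)^(15/5) ≈ 0.1250.
C₀ = D/Vd = 210/30 ≈ 7.000 mcg/mL.
Before the 5th dose, 4 doses have been given. Superposition: Cmin = C₀·(f + f² + … + f^4).
≈ 7.000 × (0.1250 + 0.0156 + 0.0020 + 0.0002) ≈ 7.000 × 0.1428 ≈ 1.000 mcg/mL.

1.0 mcg/mL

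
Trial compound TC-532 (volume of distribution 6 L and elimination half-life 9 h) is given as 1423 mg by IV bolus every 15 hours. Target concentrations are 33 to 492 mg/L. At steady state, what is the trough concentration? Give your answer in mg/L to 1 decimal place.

τ/t½ = 15/9 ≈ 1.6667, so fraction remaining f = (1/2)^(15/9) ≈ 0.3150.
Each bolus raises the concentration by D/Vd = 1423/6 ≈ 237.167 mg/L.
Steady-state trough Cmin,ss = C₀·f/(1−f) ≈ 237.167 × 0.3150/0.6850 ≈ 109.062 mg/L.
Trough 109.1 mg/L vs MEC 33 mg/L: adequate.

109.1 mg/L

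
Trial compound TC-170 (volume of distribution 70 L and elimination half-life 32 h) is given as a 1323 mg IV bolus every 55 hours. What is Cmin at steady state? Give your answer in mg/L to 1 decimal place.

Over one 55-h interval, 55/32 ≈ 1.7188 half-lives elapse, leaving f ≈ 0.3038 of each dose.
At steady state, accumulation factor R = 1/(1 − e^(−kτ)) ≈ 1.4364.
Each bolus raises the concentration by D/Vd = 1323/70 ≈ 18.900 mg/L.
Steady-state peak Cmax,ss = C₀·R ≈ 18.900 × 1.4364 ≈ 27.148 mg/L.
Steady-state trough Cmin,ss = Cmax,ss·f ≈ 27.148 × 0.3038 ≈ 8.248 mg/L.

8.2 mg/L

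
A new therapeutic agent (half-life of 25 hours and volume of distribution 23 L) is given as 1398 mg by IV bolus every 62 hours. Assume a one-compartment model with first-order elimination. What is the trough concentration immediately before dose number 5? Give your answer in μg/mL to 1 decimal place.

f = (1/2)^(τ/t½) = (1/2)^(62/25) ≈ 0.1792.
C₀ = D/Vd = 1398/23 ≈ 60.783 μg/mL.
Before the 5th dose, 4 doses have been given. Superposition: Cmin = C₀·(f + f² + … + f^4).
≈ 60.783 × (0.1792 + 0.0321 + 0.0058 + 0.0010) ≈ 60.783 × 0.2181 ≈ 13.257 μg/mL.

13.3 μg/mL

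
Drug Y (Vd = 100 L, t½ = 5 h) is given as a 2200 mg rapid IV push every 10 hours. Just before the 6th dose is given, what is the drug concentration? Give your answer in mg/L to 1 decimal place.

7.3 mg/L

f = (1/2)^(τ/t½) = (1/2)^(10/5) ≈ 0.2500.
C₀ = D/Vd = 2200/100 ≈ 22.000 mg/L.
Before the 6th dose, 5 doses have been given. Superposition: Cmin = C₀·(f + f² + … + f^5).
≈ 22.000 × (0.2500 + 0.0625 + 0.0156 + 0.0039 + 0.0010) ≈ 22.000 × 0.3330 ≈ 7.326 mg/L.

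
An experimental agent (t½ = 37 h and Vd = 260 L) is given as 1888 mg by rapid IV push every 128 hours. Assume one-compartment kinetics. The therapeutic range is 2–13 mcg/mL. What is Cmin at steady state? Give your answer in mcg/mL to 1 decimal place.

k = ln2/t½ = ln2/37 ≈ 0.018734 h⁻¹; fraction remaining f = e^(−kτ) = e^(−0.018734×128) ≈ 0.0909.
Each bolus raises the concentration by D/Vd = 1888/260 ≈ 7.262 mcg/mL.
Steady-state trough Cmin,ss = C₀·f/(1−f) ≈ 7.262 × 0.0909/0.9091 ≈ 0.726 mcg/mL.
Trough 0.7 mcg/mL vs MEC 2 mcg/mL: subtherapeutic.

0.7 mcg/mL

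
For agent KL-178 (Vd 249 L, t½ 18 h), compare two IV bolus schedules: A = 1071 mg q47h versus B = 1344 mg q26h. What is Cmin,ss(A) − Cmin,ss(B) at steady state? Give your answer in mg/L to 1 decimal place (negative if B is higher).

-2.3 mg/L

Regimen A: f = (1/2)^(47/18) ≈ 0.1637; Cmin,ss = (1071/249)·f/(1−f) ≈ 0.842 mg/L.
Regimen B: f = (1/2)^(26/18) ≈ 0.3674; Cmin,ss = (1344/249)·f/(1−f) ≈ 3.135 mg/L.
Difference ≈ 0.842 − 3.135 ≈ -2.293 mg/L.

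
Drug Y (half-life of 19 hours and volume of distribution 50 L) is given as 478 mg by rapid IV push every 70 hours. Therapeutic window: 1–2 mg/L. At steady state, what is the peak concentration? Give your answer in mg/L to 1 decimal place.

τ/t½ = 70/19 ≈ 3.6842, so fraction remaining f = (1/2)^(70/19) ≈ 0.0778.
At steady state, accumulation factor R = 1/(1 − e^(−kτ)) ≈ 1.0844.
Single-dose peak C₀ = D/Vd = 478/50 ≈ 9.560 mg/L.
Steady-state peak Cmax,ss = C₀·R ≈ 9.560 × 1.0844 ≈ 10.367 mg/L.
Peak 10.4 mg/L vs MTC 2 mg/L: exceeds toxic threshold.

10.4 mg/L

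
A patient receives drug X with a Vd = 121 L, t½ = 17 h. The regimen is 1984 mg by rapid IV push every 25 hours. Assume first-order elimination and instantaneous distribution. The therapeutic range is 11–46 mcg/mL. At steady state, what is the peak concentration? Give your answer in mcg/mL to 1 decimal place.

25.7 mcg/mL

τ/t½ = 25/17 ≈ 1.4706, so fraction remaining f = (1/2)^(25/17) ≈ 0.3608.
At steady state, accumulation factor R = 1/(1 − e^(−kτ)) ≈ 1.5645.
Each bolus raises the concentration by D/Vd = 1984/121 ≈ 16.397 mcg/mL.
Cmax,ss = C₀/(1 − f) ≈ 16.397/0.6392 ≈ 25.652 mcg/mL.
Peak 25.7 mcg/mL vs MTC 46 mcg/mL: below toxic threshold.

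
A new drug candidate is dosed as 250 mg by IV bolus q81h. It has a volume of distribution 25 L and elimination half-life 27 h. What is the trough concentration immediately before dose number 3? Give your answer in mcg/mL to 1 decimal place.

f = (1/2)^(τ/t½) = (1/2)^(81/27) ≈ 0.1250.
C₀ = D/Vd = 250/25 ≈ 10.000 mcg/mL.
Before the 3rd dose, 2 doses have been given. Superposition: Cmin = C₀·(f + f²).
≈ 10.000 × (0.1250 + 0.0156) ≈ 10.000 × 0.1406 ≈ 1.406 mcg/mL.

1.4 mcg/mL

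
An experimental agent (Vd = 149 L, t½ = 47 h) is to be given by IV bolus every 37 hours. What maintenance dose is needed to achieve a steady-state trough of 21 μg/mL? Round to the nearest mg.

τ/t½ = 37/47 ≈ 0.78723, so f = (1/2)^(37/47) ≈ 0.579454.
Cmin,ss = (D/Vd)·f/(1−f), so D = Cmin,ss·Vd·(1−f)/f.
D = 21 × 149 × (1−f)/f ≈ 21 × 149 × 0.72576 ≈ 2270.90 mg.

2271 mg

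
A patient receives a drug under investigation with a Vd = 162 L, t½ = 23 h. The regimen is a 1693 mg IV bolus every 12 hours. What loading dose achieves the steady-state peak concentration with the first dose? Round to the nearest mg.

5579 mg

f = (1/2)^(12/23) ≈ 0.696532; accumulation ratio R = 1/(1−f) ≈ 3.29524.
Loading dose to hit Cmax,ss on first dose: D_load = D_maint·R ≈ 1693 × 3.29524 ≈ 5578.84 mg.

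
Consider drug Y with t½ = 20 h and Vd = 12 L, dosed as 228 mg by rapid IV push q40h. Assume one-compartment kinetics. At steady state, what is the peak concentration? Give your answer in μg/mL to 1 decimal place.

τ = 40 h = 2 half-lives, so f = (1/2)^2 = 0.25.
Accumulation ratio R = 1/(1 − f) = 1/0.75 = 4/3.
Single-dose peak C₀ = D/Vd = 228/12 = 19 μg/mL.
Steady-state peak Cmax,ss = C₀·R = 19 × 4/3 ≈ 25.333 μg/mL.

25.3 μg/mL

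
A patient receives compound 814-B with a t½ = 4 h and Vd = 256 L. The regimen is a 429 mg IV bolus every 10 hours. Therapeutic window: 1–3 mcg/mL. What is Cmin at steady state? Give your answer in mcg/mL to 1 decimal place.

τ/t½ = 10/4 ≈ 2.5, so fraction remaining f = (1/2)^(10/4) ≈ 0.1768.
Accumulation ratio R = 1/(1 − f) ≈ 1/0.8232 ≈ 1.2148.
Each bolus raises the concentration by D/Vd = 429/256 ≈ 1.676 mcg/mL.
Cmax,ss = C₀/(1 − f) ≈ 1.676/0.8232 ≈ 2.036 mcg/mL.
One interval later, Cmin,ss = Cmax,ss·e^(−kτ) ≈ 2.036 × 0.1768 ≈ 0.360 mcg/mL.
Trough 0.4 mcg/mL vs MEC 1 mcg/mL: subtherapeutic.

0.4 mcg/mL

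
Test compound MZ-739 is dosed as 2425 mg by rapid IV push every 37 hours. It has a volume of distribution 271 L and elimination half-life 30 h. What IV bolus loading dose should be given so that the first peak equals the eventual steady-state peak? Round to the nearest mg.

f = (1/2)^(37/30) ≈ 0.425334; accumulation ratio R = 1/(1−f) ≈ 1.74014.
Loading dose to hit Cmax,ss on first dose: D_load = D_maint·R ≈ 2425 × 1.74014 ≈ 4219.84 mg.

4220 mg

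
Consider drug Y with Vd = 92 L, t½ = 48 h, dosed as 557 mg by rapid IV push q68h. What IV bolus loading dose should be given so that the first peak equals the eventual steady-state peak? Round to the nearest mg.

891 mg

f = (1/2)^(68/48) ≈ 0.374577; accumulation ratio R = 1/(1−f) ≈ 1.59892.
Loading dose to hit Cmax,ss on first dose: D_load = D_maint·R ≈ 557 × 1.59892 ≈ 890.60 mg.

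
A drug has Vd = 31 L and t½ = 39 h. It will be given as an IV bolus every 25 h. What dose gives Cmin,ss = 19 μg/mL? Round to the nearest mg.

330 mg

τ/t½ = 25/39 ≈ 0.64103, so f = (1/2)^(25/39) ≈ 0.641257.
Cmin,ss = (D/Vd)·f/(1−f), so D = Cmin,ss·Vd·(1−f)/f.
D = 19 × 31 × (1−f)/f ≈ 19 × 31 × 0.55944 ≈ 329.51 mg.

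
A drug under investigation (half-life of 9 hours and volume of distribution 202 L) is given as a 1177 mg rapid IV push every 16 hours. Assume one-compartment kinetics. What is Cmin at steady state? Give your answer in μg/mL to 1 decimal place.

2.4 μg/mL

Over one 16-h interval, 16/9 ≈ 1.7778 half-lives elapse, leaving f ≈ 0.2916 of each dose.
Accumulation ratio R = 1/(1 − f) ≈ 1/0.7084 ≈ 1.4116.
Each bolus raises the concentration by D/Vd = 1177/202 ≈ 5.827 μg/mL.
Steady-state peak Cmax,ss = C₀·R ≈ 5.827 × 1.4116 ≈ 8.225 μg/mL.
Steady-state trough Cmin,ss = Cmax,ss·f ≈ 8.225 × 0.2916 ≈ 2.398 μg/mL.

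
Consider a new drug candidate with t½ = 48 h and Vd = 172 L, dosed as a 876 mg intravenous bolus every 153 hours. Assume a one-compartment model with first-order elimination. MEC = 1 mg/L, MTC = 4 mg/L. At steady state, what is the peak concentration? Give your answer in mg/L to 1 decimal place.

τ/t½ = 153/48 ≈ 3.1875, so fraction remaining f = (1/2)^(153/48) ≈ 0.1098.
Accumulation ratio R = 1/(1 − f) ≈ 1/0.8902 ≈ 1.1233.
Single-dose peak C₀ = D/Vd = 876/172 ≈ 5.093 mg/L.
Steady-state peak Cmax,ss = C₀·R ≈ 5.093 × 1.1233 ≈ 5.721 mg/L.
Peak 5.7 mg/L vs MTC 4 mg/L: exceeds toxic threshold.

5.7 mg/L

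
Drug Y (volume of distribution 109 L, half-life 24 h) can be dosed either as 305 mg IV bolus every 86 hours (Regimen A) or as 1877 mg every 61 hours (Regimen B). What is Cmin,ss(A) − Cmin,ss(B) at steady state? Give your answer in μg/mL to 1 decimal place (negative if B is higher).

Regimen A: f = (1/2)^(86/24) ≈ 0.0834; Cmin,ss = (305/109)·f/(1−f) ≈ 0.255 μg/mL.
Regimen B: f = (1/2)^(61/24) ≈ 0.1717; Cmin,ss = (1877/109)·f/(1−f) ≈ 3.570 μg/mL.
Difference ≈ 0.255 − 3.570 ≈ -3.315 μg/mL.

-3.3 μg/mL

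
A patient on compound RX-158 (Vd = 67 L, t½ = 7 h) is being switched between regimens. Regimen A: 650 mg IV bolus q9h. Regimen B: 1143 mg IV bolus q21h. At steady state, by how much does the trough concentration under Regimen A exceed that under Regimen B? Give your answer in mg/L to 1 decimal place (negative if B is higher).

Regimen A: f = (1/2)^(9/7) ≈ 0.4102; Cmin,ss = (650/67)·f/(1−f) ≈ 6.747 mg/L.
Regimen B: f = (1/2)^(21/7) ≈ 0.1250; Cmin,ss = (1143/67)·f/(1−f) ≈ 2.437 mg/L.
Difference ≈ 6.747 − 2.437 ≈ 4.310 mg/L.

4.3 mg/L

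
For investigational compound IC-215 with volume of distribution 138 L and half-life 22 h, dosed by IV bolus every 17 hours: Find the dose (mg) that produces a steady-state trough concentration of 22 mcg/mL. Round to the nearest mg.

2151 mg

τ/t½ = 17/22 ≈ 0.77273, so f = (1/2)^(17/22) ≈ 0.585310.
Cmin,ss = (D/Vd)·f/(1−f), so D = Cmin,ss·Vd·(1−f)/f.
D = 22 × 138 × (1−f)/f ≈ 22 × 138 × 0.70850 ≈ 2151.01 mg.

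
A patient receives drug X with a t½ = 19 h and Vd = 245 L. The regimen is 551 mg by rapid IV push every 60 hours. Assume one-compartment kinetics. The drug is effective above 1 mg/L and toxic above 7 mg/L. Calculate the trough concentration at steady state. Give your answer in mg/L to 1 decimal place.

0.3 mg/L

τ/t½ = 60/19 ≈ 3.1579, so fraction remaining f = (1/2)^(60/19) ≈ 0.1120.
Accumulation ratio R = 1/(1 − f) ≈ 1/0.8880 ≈ 1.1261.
Single-dose peak C₀ = D/Vd = 551/245 ≈ 2.249 mg/L.
Steady-state peak Cmax,ss = C₀·R ≈ 2.249 × 1.1261 ≈ 2.533 mg/L.
One interval later, Cmin,ss = Cmax,ss·e^(−kτ) ≈ 2.533 × 0.1120 ≈ 0.284 mg/L.
Trough 0.3 mg/L vs MEC 1 mg/L: subtherapeutic.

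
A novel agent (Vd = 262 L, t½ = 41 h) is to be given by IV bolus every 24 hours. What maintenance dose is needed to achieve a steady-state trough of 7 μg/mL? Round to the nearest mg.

918 mg

τ/t½ = 24/41 ≈ 0.58537, so f = (1/2)^(24/41) ≈ 0.666480.
Cmin,ss = (D/Vd)·f/(1−f), so D = Cmin,ss·Vd·(1−f)/f.
D = 7 × 262 × (1−f)/f ≈ 7 × 262 × 0.50042 ≈ 917.77 mg.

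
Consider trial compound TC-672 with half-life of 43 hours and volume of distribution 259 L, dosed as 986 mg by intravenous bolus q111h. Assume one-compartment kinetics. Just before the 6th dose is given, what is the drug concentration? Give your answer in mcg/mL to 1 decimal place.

f = (1/2)^(τ/t½) = (1/2)^(111/43) ≈ 0.1671.
C₀ = D/Vd = 986/259 ≈ 3.807 mcg/mL.
Before the 6th dose, 5 doses have been given. Superposition: Cmin = C₀·(f + f² + … + f^5).
≈ 3.807 × (0.1671 + 0.0279 + 0.0047 + 0.0008 + 0.0001) ≈ 3.807 × 0.2006 ≈ 0.764 mcg/mL.

0.8 mcg/mL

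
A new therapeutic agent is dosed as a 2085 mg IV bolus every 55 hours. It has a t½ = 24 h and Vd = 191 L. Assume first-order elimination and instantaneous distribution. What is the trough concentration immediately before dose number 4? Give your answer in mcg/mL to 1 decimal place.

f = (1/2)^(τ/t½) = (1/2)^(55/24) ≈ 0.2042.
C₀ = D/Vd = 2085/191 ≈ 10.916 mcg/mL.
Before the 4th dose, 3 doses have been given. Superposition: Cmin = C₀·(f + f² + … + f^3).
≈ 10.916 × (0.2042 + 0.0417 + 0.0085) ≈ 10.916 × 0.2544 ≈ 2.777 mcg/mL.

2.8 mcg/mL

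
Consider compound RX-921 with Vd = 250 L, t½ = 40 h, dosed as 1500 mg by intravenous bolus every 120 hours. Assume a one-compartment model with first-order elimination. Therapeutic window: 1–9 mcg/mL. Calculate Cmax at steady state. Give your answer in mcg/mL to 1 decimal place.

τ = 120 h = 3 half-lives, so f = (1/2)^3 = 0.125.
At steady state, R = 1/(1 − 0.125) = 8/7.
Single-dose peak C₀ = D/Vd = 1500/250 = 6 mcg/mL.
Steady-state peak Cmax,ss = C₀·R = 6 × 8/7 ≈ 6.857 mcg/mL.
Peak 6.9 mcg/mL vs MTC 9 mcg/mL: below toxic threshold.

6.9 mcg/mL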